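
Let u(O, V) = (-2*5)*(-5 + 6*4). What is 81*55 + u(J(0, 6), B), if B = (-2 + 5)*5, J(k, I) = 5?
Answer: 4265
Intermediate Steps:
B = 15 (B = 3*5 = 15)
u(O, V) = -190 (u(O, V) = -10*(-5 + 24) = -10*19 = -190)
81*55 + u(J(0, 6), B) = 81*55 - 190 = 4455 - 190 = 4265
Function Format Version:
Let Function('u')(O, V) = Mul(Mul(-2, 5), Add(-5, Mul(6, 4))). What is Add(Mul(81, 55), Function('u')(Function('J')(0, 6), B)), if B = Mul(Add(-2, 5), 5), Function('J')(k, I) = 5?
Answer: 4265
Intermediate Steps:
B = 15 (B = Mul(3, 5) = 15)
Function('u')(O, V) = -190 (Function('u')(O, V) = Mul(-10, Add(-5, 24)) = Mul(-10, 19) = -190)
Add(Mul(81, 55), Function('u')(Function('J')(0, 6), B)) = Add(Mul(81, 55), -190) = Add(4455, -190) = 4265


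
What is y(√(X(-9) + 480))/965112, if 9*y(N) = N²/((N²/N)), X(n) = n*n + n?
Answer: √138/4343004 ≈ 2.7049e-6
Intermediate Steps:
X(n) = n + n² (X(n) = n² + n = n + n²)
y(N) = N/9 (y(N) = (N²/((N²/N)))/9 = (N²/N)/9 = N/9)
y(√(X(-9) + 480))/965112 = (√(-9*(1 - 9) + 480)/9)/965112 = (√(-9*(-8) + 480)/9)*(1/965112) = (√(72 + 480)/9)*(1/965112) = (√552/9)*(1/965112) = ((2*√138)/9)*(1/965112) = (2*√138/9)*(1/965112) = √138/4343004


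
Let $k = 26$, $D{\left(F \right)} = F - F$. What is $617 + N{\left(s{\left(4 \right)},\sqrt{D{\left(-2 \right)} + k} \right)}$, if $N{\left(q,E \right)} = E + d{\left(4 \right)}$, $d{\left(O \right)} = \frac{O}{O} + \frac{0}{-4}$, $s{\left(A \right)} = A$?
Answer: $618 + \sqrt{26} \approx 623.1$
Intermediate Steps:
$D{\left(F \right)} = 0$
$d{\left(O \right)} = 1$ ($d{\left(O \right)} = 1 + 0 \left(- \frac{1}{4}\right) = 1 + 0 = 1$)
$N{\left(q,E \right)} = 1 + E$ ($N{\left(q,E \right)} = E + 1 = 1 + E$)
$617 + N{\left(s{\left(4 \right)},\sqrt{D{\left(-2 \right)} + k} \right)} = 617 + \left(1 + \sqrt{0 + 26}\right) = 617 + \left(1 + \sqrt{26}\right) = 618 + \sqrt{26}$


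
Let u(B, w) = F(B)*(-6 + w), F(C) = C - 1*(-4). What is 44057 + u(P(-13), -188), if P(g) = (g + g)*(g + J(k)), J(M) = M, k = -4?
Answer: -42467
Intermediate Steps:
P(g) = 2*g*(-4 + g) (P(g) = (g + g)*(g - 4) = (2*g)*(-4 + g) = 2*g*(-4 + g))
F(C) = 4 + C (F(C) = C + 4 = 4 + C)
u(B, w) = (-6 + w)*(4 + B) (u(B, w) = (4 + B)*(-6 + w) = (-6 + w)*(4 + B))
44057 + u(P(-13), -188) = 44057 + (-6 - 188)*(4 + 2*(-13)*(-4 - 13)) = 44057 - 194*(4 + 2*(-13)*(-17)) = 44057 - 194*(4 + 442) = 44057 - 194*446 = 44057 - 86524 = -42467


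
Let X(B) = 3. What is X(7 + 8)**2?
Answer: 9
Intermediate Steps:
X(7 + 8)**2 = 3**2 = 9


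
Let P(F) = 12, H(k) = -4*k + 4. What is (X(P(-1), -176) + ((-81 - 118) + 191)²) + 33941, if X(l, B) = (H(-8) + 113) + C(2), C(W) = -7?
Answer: 34147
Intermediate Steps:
H(k) = 4 - 4*k
X(l, B) = 142 (X(l, B) = ((4 - 4*(-8)) + 113) - 7 = ((4 + 32) + 113) - 7 = (36 + 113) - 7 = 149 - 7 = 142)
(X(P(-1), -176) + ((-81 - 118) + 191)²) + 33941 = (142 + ((-81 - 118) + 191)²) + 33941 = (142 + (-199 + 191)²) + 33941 = (142 + (-8)²) + 33941 = (142 + 64) + 33941 = 206 + 33941 = 34147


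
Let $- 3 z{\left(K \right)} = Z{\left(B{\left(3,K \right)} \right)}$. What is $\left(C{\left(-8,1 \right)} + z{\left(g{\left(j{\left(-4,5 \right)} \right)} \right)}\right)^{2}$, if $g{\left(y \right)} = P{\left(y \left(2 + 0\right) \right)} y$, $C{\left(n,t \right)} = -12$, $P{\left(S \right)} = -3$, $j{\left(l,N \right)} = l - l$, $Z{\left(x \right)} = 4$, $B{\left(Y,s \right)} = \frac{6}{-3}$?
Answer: $\frac{1600}{9} \approx 177.78$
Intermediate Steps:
$B{\left(Y,s \right)} = -2$ ($B{\left(Y,s \right)} = 6 \left(- \frac{1}{3}\right) = -2$)
$j{\left(l,N \right)} = 0$
$g{\left(y \right)} = - 3 y$
$z{\left(K \right)} = - \frac{4}{3}$ ($z{\left(K \right)} = \left(- \frac{1}{3}\right) 4 = - \frac{4}{3}$)
$\left(C{\left(-8,1 \right)} + z{\left(g{\left(j{\left(-4,5 \right)} \right)} \right)}\right)^{2} = \left(-12 - \frac{4}{3}\right)^{2} = \left(- \frac{40}{3}\right)^{2} = \frac{1600}{9}$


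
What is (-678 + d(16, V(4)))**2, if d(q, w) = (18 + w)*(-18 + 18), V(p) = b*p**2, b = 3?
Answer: 459684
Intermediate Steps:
V(p) = 3*p**2
d(q, w) = 0 (d(q, w) = (18 + w)*0 = 0)
(-678 + d(16, V(4)))**2 = (-678 + 0)**2 = (-678)**2 = 459684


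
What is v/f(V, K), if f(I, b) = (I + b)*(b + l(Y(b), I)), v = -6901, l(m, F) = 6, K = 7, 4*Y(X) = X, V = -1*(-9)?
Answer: -6901/208 ≈ -33.178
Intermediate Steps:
V = 9
Y(X) = X/4
f(I, b) = (6 + b)*(I + b) (f(I, b) = (I + b)*(b + 6) = (I + b)*(6 + b) = (6 + b)*(I + b))
v/f(V, K) = -6901/(7² + 6*9 + 6*7 + 9*7) = -6901/(49 + 54 + 42 + 63) = -6901/208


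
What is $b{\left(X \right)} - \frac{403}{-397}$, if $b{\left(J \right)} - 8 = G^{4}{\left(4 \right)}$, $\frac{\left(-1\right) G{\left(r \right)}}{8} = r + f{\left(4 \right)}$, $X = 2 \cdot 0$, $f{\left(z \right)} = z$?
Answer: $\frac{6660558331}{397} \approx 1.6777 \cdot 10^{7}$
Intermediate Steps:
$X = 0$
$G{\left(r \right)} = -32 - 8 r$ ($G{\left(r \right)} = - 8 \left(r + 4\right) = - 8 \left(4 + r\right) = -32 - 8 r$)
$b{\left(J \right)} = 16777224$ ($b{\left(J \right)} = 8 + \left(-32 - 32\right)^{4} = 8 + \left(-64\right)^{4} = 8 + 16777216 = 16777224$)
$b{\left(X \right)} - \frac{403}{-397} = 16777224 - \frac{403}{-397} = 16777224 - 403 \left(- \frac{1}{397}\right) = 16777224 - - \frac{403}{397} = 16777224 + \frac{403}{397} = \frac{6660558331}{397}$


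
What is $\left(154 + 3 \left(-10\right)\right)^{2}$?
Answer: $15376$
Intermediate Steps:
$\left(154 + 3 \left(-10\right)\right)^{2} = \left(154 - 30\right)^{2} = 124^{2} = 15376$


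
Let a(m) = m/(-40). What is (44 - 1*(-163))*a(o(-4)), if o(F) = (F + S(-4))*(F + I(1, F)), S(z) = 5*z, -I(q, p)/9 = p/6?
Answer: 1242/5 ≈ 248.40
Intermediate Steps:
I(q, p) = -3*p/2 (I(q, p) = -9*p/6 = -3*p/2)
o(F) = -F*(-20 + F)/2 (o(F) = (F + 5*(-4))*(F - 3*F/2) = (F - 20)*(-F/2) = (-20 + F)*(-F/2) = -F*(-20 + F)/2)
a(m) = -m/40 (a(m) = m*(-1/40) = -m/40)
(44 - 1*(-163))*a(o(-4)) = (44 - 1*(-163))*(-(-4)*(20 - 1*(-4))/80) = (44 + 163)*(-(-4)*(20 + 4)/80) = 207*(-(-4)*24/80) = 207*(-1/40*(-48)) = 207*(6/5) = 1242/5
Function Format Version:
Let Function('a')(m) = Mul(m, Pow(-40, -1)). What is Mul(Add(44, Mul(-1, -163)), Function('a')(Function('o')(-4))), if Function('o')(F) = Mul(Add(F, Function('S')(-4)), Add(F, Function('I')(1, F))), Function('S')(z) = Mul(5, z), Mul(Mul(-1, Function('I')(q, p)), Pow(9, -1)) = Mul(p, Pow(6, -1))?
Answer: Rational(1242, 5) ≈ 248.40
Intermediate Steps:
Function('I')(q, p) = Mul(Rational(-3, 2), p) (Function('I')(q, p) = Mul(-9, Mul(p, Pow(6, -1))) = Mul(-9, Mul(p, Rational(1, 6))) = Mul(-9, Mul(Rational(1, 6), p)) = Mul(Rational(-3, 2), p))
Function('o')(F) = Mul(Rational(-1, 2), F, Add(-20, F)) (Function('o')(F) = Mul(Add(F, Mul(5, -4)), Add(F, Mul(Rational(-3, 2), F))) = Mul(Add(F, -20), Mul(Rational(-1, 2), F)) = Mul(Add(-20, F), Mul(Rational(-1, 2), F)) = Mul(Rational(-1, 2), F, Add(-20, F)))
Function('a')(m) = Mul(Rational(-1, 40), m) (Function('a')(m) = Mul(m, Rational(-1, 40)) = Mul(Rational(-1, 40), m))
Mul(Add(44, Mul(-1, -163)), Function('a')(Function('o')(-4))) = Mul(Add(44, Mul(-1, -163)), Mul(Rational(-1, 40), Mul(Rational(1, 2), -4, Add(20, Mul(-1, -4))))) = Mul(Add(44, 163), Mul(Rational(-1, 40), Mul(Rational(1, 2), -4, Add(20, 4)))) = Mul(207, Mul(Rational(-1, 40), Mul(Rational(1, 2), -4, 24))) = Mul(207, Mul(Rational(-1, 40), -48)) = Mul(207, Rational(6, 5)) = Rational(1242, 5)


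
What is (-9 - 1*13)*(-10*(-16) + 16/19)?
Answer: -67232/19 ≈ -3538.5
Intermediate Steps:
(-9 - 1*13)*(-10*(-16) + 16/19) = (-9 - 13)*(160 + 16*(1/19)) = -22*(160 + 16/19) = -22*3056/19 = -67232/19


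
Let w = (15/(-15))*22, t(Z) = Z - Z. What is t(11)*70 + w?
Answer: -22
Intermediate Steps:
t(Z) = 0
w = -22 (w = (15*(-1/15))*22 = -1*22 = -22)
t(11)*70 + w = 0*70 - 22 = 0 - 22 = -22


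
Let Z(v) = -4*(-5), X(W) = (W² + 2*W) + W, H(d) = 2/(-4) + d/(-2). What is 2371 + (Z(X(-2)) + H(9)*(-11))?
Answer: 2446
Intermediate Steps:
H(d) = -½ - d/2 (H(d) = 2*(-¼) + d*(-½) = -½ - d/2)
X(W) = W² + 3*W
Z(v) = 20
2371 + (Z(X(-2)) + H(9)*(-11)) = 2371 + (20 + (-½ - ½*9)*(-11)) = 2371 + (20 + (-½ - 9/2)*(-11)) = 2371 + (20 - 5*(-11)) = 2371 + (20 + 55) = 2371 + 75 = 2446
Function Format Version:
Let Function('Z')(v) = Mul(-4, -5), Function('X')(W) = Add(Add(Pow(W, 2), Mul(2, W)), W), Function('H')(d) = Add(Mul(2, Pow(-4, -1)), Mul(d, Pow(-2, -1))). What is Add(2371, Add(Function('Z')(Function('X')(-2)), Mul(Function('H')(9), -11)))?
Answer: 2446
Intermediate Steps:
Function('H')(d) = Add(Rational(-1, 2), Mul(Rational(-1, 2), d)) (Function('H')(d) = Add(Mul(2, Rational(-1, 4)), Mul(d, Rational(-1, 2))) = Add(Rational(-1, 2), Mul(Rational(-1, 2), d)))
Function('X')(W) = Add(Pow(W, 2), Mul(3, W))
Function('Z')(v) = 20
Add(2371, Add(Function('Z')(Function('X')(-2)), Mul(Function('H')(9), -11))) = Add(2371, Add(20, Mul(Add(Rational(-1, 2), Mul(Rational(-1, 2), 9)), -11))) = Add(2371, Add(20, Mul(Add(Rational(-1, 2), Rational(-9, 2)), -11))) = Add(2371, Add(20, Mul(-5, -11))) = Add(2371, Add(20, 55)) = Add(2371, 75) = 2446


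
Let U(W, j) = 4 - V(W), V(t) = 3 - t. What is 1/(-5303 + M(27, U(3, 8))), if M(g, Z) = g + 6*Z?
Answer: -1/5252 ≈ -0.00019040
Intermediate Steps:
U(W, j) = 1 + W (U(W, j) = 4 - (3 - W) = 4 + (-3 + W) = 1 + W)
1/(-5303 + M(27, U(3, 8))) = 1/(-5303 + (27 + 6*(1 + 3))) = 1/(-5303 + (27 + 6*4)) = 1/(-5303 + (27 + 24)) = 1/(-5303 + 51) = 1/(-5252) = -1/5252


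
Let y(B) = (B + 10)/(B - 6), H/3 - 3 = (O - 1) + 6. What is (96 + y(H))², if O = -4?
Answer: 89401/9 ≈ 9933.4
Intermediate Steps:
H = 12 (H = 9 + 3*((-4 - 1) + 6) = 9 + 3*(-5 + 6) = 9 + 3*1 = 9 + 3 = 12)
y(B) = (10 + B)/(-6 + B)
(96 + y(H))² = (96 + (10 + 12)/(-6 + 12))² = (96 + 22/6)² = (96 + (⅙)*22)² = (96 + 11/3)² = (299/3)² = 89401/9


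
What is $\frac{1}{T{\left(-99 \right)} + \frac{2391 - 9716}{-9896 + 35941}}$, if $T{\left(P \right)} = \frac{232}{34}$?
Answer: $\frac{88553}{579339} \approx 0.15285$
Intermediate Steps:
$T{\left(P \right)} = \frac{116}{17}$ ($T{\left(P \right)} = 232 \cdot \frac{1}{34} = \frac{116}{17}$)
$\frac{1}{T{\left(-99 \right)} + \frac{2391 - 9716}{-9896 + 35941}} = \frac{1}{\frac{116}{17} + \frac{2391 - 9716}{-9896 + 35941}} = \frac{1}{\frac{116}{17} - \frac{7325}{26045}} = \frac{1}{\frac{116}{17} - \frac{1465}{5209}} = \frac{1}{\frac{579339}{88553}} = \frac{88553}{579339}$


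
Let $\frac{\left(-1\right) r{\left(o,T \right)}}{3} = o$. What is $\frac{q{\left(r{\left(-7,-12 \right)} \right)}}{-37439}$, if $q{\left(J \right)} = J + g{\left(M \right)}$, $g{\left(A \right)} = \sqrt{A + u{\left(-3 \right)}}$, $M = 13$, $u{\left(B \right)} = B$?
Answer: $- \frac{21}{37439} - \frac{\sqrt{10}}{37439} \approx -0.00064538$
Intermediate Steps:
$r{\left(o,T \right)} = - 3 o$
$g{\left(A \right)} = \sqrt{-3 + A}$ ($g{\left(A \right)} = \sqrt{A - 3} = \sqrt{-3 + A}$)
$q{\left(J \right)} = J + \sqrt{10}$ ($q{\left(J \right)} = J + \sqrt{-3 + 13} = J + \sqrt{10}$)
$\frac{q{\left(r{\left(-7,-12 \right)} \right)}}{-37439} = \frac{\left(-3\right) \left(-7\right) + \sqrt{10}}{-37439} = \left(21 + \sqrt{10}\right) \left(- \frac{1}{37439}\right) = - \frac{21}{37439} - \frac{\sqrt{10}}{37439}$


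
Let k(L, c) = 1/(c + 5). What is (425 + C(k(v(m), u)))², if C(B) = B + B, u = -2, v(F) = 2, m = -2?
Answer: 1630729/9 ≈ 1.8119e+5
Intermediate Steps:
k(L, c) = 1/(5 + c)
C(B) = 2*B
(425 + C(k(v(m), u)))² = (425 + 2/(5 - 2))² = (425 + 2/3)² = (425 + 2*(⅓))² = (425 + ⅔)² = (1277/3)² = 1630729/9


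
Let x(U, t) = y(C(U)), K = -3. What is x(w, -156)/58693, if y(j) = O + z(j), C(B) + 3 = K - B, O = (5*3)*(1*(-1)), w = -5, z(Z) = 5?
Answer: -10/58693 ≈ -0.00017038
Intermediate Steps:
O = -15 (O = 15*(-1) = -15)
C(B) = -6 - B (C(B) = -3 + (-3 - B) = -6 - B)
y(j) = -10 (y(j) = -15 + 5 = -10)
x(U, t) = -10
x(w, -156)/58693 = -10/58693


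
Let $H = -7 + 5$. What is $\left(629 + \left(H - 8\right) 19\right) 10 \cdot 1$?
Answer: $4390$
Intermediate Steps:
$H = -2$
$\left(629 + \left(H - 8\right) 19\right) 10 \cdot 1 = \left(629 + \left(-2 - 8\right) 19\right) 10 \cdot 1 = \left(629 - 190\right) 10 = 439 \cdot 10 = 4390$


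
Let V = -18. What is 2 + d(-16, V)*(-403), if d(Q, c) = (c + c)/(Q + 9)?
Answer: -14494/7 ≈ -2070.6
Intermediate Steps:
d(Q, c) = 2*c/(9 + Q) (d(Q, c) = (2*c)/(9 + Q) = 2*c/(9 + Q))
2 + d(-16, V)*(-403) = 2 + (2*(-18)/(9 - 16))*(-403) = 2 + (2*(-18)/(-7))*(-403) = 2 + (2*(-18)*(-⅐))*(-403) = 2 + (36/7)*(-403) = 2 - 14508/7 = -14494/7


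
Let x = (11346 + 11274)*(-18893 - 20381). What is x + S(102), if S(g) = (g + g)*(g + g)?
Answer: -888336264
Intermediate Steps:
S(g) = 4*g² (S(g) = (2*g)*(2*g) = 4*g²)
x = -888377880 (x = 22620*(-39274) = -888377880)
x + S(102) = -888377880 + 4*102² = -888377880 + 4*10404 = -888377880 + 41616 = -888336264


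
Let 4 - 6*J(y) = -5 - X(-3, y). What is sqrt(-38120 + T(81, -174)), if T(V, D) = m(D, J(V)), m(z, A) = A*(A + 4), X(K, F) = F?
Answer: I*sqrt(37835) ≈ 194.51*I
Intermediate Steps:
J(y) = 3/2 + y/6 (J(y) = 2/3 - (-5 - y)/6 = 2/3 + (5/6 + y/6) = 3/2 + y/6)
m(z, A) = A*(4 + A)
T(V, D) = (3/2 + V/6)*(11/2 + V/6) (T(V, D) = (3/2 + V/6)*(4 + (3/2 + V/6)) = (3/2 + V/6)*(11/2 + V/6))
sqrt(-38120 + T(81, -174)) = sqrt(-38120 + (9 + 81)*(33 + 81)/36) = sqrt(-38120 + (1/36)*90*114) = sqrt(-38120 + 285) = sqrt(-37835) = I*sqrt(37835)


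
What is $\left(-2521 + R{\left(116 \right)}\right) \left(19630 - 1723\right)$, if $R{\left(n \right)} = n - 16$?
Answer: $-43352847$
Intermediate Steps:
$R{\left(n \right)} = -16 + n$ ($R{\left(n \right)} = n - 16 = -16 + n$)
$\left(-2521 + R{\left(116 \right)}\right) \left(19630 - 1723\right) = \left(-2521 + \left(-16 + 116\right)\right) \left(19630 - 1723\right) = \left(-2521 + 100\right) 17907 = \left(-2421\right) 17907 = -43352847$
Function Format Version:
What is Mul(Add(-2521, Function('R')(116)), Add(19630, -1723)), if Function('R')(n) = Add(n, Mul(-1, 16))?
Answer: -43352847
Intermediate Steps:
Function('R')(n) = Add(-16, n) (Function('R')(n) = Add(n, -16) = Add(-16, n))
Mul(Add(-2521, Function('R')(116)), Add(19630, -1723)) = Mul(Add(-2521, Add(-16, 116)), Add(19630, -1723)) = Mul(Add(-2521, 100), 17907) = Mul(-2421, 17907) = -43352847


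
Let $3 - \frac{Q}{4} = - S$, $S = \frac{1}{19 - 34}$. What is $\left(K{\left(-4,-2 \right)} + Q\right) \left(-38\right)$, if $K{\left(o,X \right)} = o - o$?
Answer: $- \frac{6688}{15} \approx -445.87$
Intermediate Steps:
$S = - \frac{1}{15}$ ($S = \frac{1}{-15} = - \frac{1}{15} \approx -0.066667$)
$Q = \frac{176}{15}$ ($Q = 12 - 4 \left(\left(-1\right) \left(- \frac{1}{15}\right)\right) = 12 - \frac{4}{15} = \frac{176}{15} \approx 11.733$)
$K{\left(o,X \right)} = 0$
$\left(K{\left(-4,-2 \right)} + Q\right) \left(-38\right) = \left(0 + \frac{176}{15}\right) \left(-38\right) = \frac{176}{15} \left(-38\right) = - \frac{6688}{15}$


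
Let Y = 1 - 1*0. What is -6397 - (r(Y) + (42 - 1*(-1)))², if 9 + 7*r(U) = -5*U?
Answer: -8078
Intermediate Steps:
Y = 1 (Y = 1 + 0 = 1)
r(U) = -9/7 - 5*U/7 (r(U) = -9/7 + (-5*U)/7 = -9/7 - 5*U/7)
-6397 - (r(Y) + (42 - 1*(-1)))² = -6397 - ((-9/7 - 5/7*1) + (42 - 1*(-1)))² = -6397 - ((-9/7 - 5/7) + (42 + 1))² = -6397 - (-2 + 43)² = -6397 - 1*41² = -6397 - 1*1681 = -6397 - 1681 = -8078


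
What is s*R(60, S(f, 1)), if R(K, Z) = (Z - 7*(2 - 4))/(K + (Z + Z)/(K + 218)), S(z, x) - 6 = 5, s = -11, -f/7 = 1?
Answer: -38225/8351 ≈ -4.5773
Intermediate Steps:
f = -7 (f = -7*1 = -7)
S(z, x) = 11 (S(z, x) = 6 + 5 = 11)
R(K, Z) = (14 + Z)/(K + 2*Z/(218 + K)) (R(K, Z) = (Z - 7*(-2))/(K + (2*Z)/(218 + K)) = (Z + 14)/(K + 2*Z/(218 + K)) = (14 + Z)/(K + 2*Z/(218 + K)))
s*R(60, S(f, 1)) = -11*(3052 + 14*60 + 218*11 + 60*11)/(60² + 2*11 + 218*60) = -11*(3052 + 840 + 2398 + 660)/(3600 + 22 + 13080) = -11*6950/16702 = -11*3475/8351 = -38225/8351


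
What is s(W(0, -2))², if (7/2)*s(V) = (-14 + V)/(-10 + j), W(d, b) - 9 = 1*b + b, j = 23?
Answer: 324/8281 ≈ 0.039126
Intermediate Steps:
W(d, b) = 9 + 2*b (W(d, b) = 9 + (1*b + b) = 9 + (b + b) = 9 + 2*b)
s(V) = -4/13 + 2*V/91 (s(V) = 2*((-14 + V)/(-10 + 23))/7 = 2*((-14 + V)/13)/7 = 2*((-14 + V)*(1/13))/7 = 2*(-14/13 + V/13)/7 = -4/13 + 2*V/91)
s(W(0, -2))² = (-4/13 + 2*(9 + 2*(-2))/91)² = (-4/13 + 2*(9 - 4)/91)² = (-4/13 + (2/91)*5)² = (-4/13 + 10/91)² = (-18/91)² = 324/8281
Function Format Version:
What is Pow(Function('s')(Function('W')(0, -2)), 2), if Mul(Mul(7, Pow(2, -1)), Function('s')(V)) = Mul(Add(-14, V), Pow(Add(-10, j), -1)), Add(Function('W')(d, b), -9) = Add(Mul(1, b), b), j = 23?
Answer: Rational(324, 8281) ≈ 0.039126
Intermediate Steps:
Function('W')(d, b) = Add(9, Mul(2, b)) (Function('W')(d, b) = Add(9, Add(Mul(1, b), b)) = Add(9, Add(b, b)) = Add(9, Mul(2, b)))
Function('s')(V) = Add(Rational(-4, 13), Mul(Rational(2, 91), V)) (Function('s')(V) = Mul(Rational(2, 7), Mul(Add(-14, V), Pow(Add(-10, 23), -1))) = Mul(Rational(2, 7), Mul(Add(-14, V), Pow(13, -1))) = Mul(Rational(2, 7), Mul(Add(-14, V), Rational(1, 13))) = Mul(Rational(2, 7), Add(Rational(-14, 13), Mul(Rational(1, 13), V))) = Add(Rational(-4, 13), Mul(Rational(2, 91), V)))
Pow(Function('s')(Function('W')(0, -2)), 2) = Pow(Add(Rational(-4, 13), Mul(Rational(2, 91), Add(9, Mul(2, -2)))), 2) = Pow(Add(Rational(-4, 13), Mul(Rational(2, 91), Add(9, -4))), 2) = Pow(Add(Rational(-4, 13), Mul(Rational(2, 91), 5)), 2) = Pow(Add(Rational(-4, 13), Rational(10, 91)), 2) = Pow(Rational(-18, 91), 2) = Rational(324, 8281)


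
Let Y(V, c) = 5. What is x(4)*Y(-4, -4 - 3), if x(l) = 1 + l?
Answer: 25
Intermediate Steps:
x(4)*Y(-4, -4 - 3) = (1 + 4)*5 = 5*5 = 25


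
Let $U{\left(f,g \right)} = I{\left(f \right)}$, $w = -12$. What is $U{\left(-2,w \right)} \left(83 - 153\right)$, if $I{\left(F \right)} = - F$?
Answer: $-140$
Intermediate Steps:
$U{\left(f,g \right)} = - f$
$U{\left(-2,w \right)} \left(83 - 153\right) = \left(-1\right) \left(-2\right) \left(83 - 153\right) = 2 \left(-70\right) = -140$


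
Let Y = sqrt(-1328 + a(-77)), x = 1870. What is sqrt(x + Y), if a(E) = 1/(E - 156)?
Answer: sqrt(101520430 + 1165*I*sqrt(2883841))/233 ≈ 43.246 + 0.42134*I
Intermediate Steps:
a(E) = 1/(-156 + E)
Y = 5*I*sqrt(2883841)/233 (Y = sqrt(-1328 + 1/(-156 - 77)) = sqrt(-1328 + 1/(-233)) = sqrt(-1328 - 1/233) = sqrt(-309425/233) = 5*I*sqrt(2883841)/233 ≈ 36.442*I)
sqrt(x + Y) = sqrt(1870 + 5*I*sqrt(2883841)/233)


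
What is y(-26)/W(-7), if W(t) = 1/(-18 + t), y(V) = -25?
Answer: 625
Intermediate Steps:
y(-26)/W(-7) = -25/(1/(-18 - 7)) = -25/(1/(-25)) = -25/(-1/25) = -25*(-25) = 625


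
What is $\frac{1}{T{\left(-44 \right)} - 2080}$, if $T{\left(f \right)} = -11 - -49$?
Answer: $- \frac{1}{2042} \approx -0.00048972$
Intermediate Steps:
$T{\left(f \right)} = 38$ ($T{\left(f \right)} = -11 + 49 = 38$)
$\frac{1}{T{\left(-44 \right)} - 2080} = \frac{1}{38 - 2080} = \frac{1}{-2042} = - \frac{1}{2042}$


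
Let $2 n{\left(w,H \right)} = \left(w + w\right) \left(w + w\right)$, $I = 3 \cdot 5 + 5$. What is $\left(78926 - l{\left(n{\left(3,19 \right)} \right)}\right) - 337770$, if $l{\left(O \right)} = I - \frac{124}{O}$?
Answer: $- \frac{2329714}{9} \approx -2.5886 \cdot 10^{5}$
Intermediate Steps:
$I = 20$ ($I = 15 + 5 = 20$)
$n{\left(w,H \right)} = 2 w^{2}$ ($n{\left(w,H \right)} = \frac{\left(w + w\right) \left(w + w\right)}{2} = \frac{2 w 2 w}{2} = \frac{4 w^{2}}{2} = 2 w^{2}$)
$l{\left(O \right)} = 20 - \frac{124}{O}$
$\left(78926 - l{\left(n{\left(3,19 \right)} \right)}\right) - 337770 = \left(78926 - \left(20 - \frac{124}{2 \cdot 3^{2}}\right)\right) - 337770 = \left(78926 - \left(20 - \frac{124}{2 \cdot 9}\right)\right) - 337770 = \left(78926 - \left(20 - \frac{124}{18}\right)\right) - 337770 = \left(78926 - \left(20 - \frac{62}{9}\right)\right) - 337770 = \left(78926 - \frac{118}{9}\right) - 337770 = \frac{710216}{9} - 337770 = - \frac{2329714}{9}$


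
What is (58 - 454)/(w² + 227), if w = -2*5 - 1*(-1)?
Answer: -9/7 ≈ -1.2857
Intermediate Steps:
w = -9 (w = -10 + 1 = -9)
(58 - 454)/(w² + 227) = (58 - 454)/((-9)² + 227) = -396/(81 + 227) = -396/308 = -396*1/308 = -9/7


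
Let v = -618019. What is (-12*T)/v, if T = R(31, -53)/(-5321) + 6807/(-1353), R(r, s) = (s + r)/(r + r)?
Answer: -4491226296/45976226283119 ≈ -9.7686e-5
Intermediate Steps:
R(r, s) = (r + s)/(2*r) (R(r, s) = (r + s)/((2*r)) = (r + s)*(1/(2*r)) = (r + s)/(2*r))
T = -374268858/74392901 (T = ((½)*(31 - 53)/31)/(-5321) + 6807/(-1353) = ((½)*(1/31)*(-22))*(-1/5321) + 6807*(-1/1353) = -11/31*(-1/5321) - 2269/451 = 11/164951 - 2269/451 = -374268858/74392901 ≈ -5.0310)
(-12*T)/v = -12*(-374268858/74392901)/(-618019) = (4491226296/74392901)*(-1/618019) = -4491226296/45976226283119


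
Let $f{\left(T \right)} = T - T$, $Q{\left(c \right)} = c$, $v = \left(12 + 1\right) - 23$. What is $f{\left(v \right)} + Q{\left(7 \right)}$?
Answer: $7$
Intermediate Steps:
$v = -10$ ($v = 13 - 23 = -10$)
$f{\left(T \right)} = 0$
$f{\left(v \right)} + Q{\left(7 \right)} = 0 + 7 = 7$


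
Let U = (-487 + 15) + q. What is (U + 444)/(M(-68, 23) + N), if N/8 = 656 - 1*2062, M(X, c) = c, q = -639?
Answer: 667/11225 ≈ 0.059421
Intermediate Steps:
N = -11248 (N = 8*(656 - 1*2062) = 8*(656 - 2062) = 8*(-1406) = -11248)
U = -1111 (U = (-487 + 15) - 639 = -472 - 639 = -1111)
(U + 444)/(M(-68, 23) + N) = (-1111 + 444)/(23 - 11248) = -667/(-11225) = -667*(-1/11225) = 667/11225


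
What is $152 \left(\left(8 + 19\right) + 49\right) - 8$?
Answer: $11544$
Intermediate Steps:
$152 \left(\left(8 + 19\right) + 49\right) - 8 = 152 \left(27 + 49\right) - 8 = 152 \cdot 76 - 8 = 11552 - 8 = 11544$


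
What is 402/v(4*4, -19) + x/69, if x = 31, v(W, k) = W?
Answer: 14117/552 ≈ 25.574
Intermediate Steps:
402/v(4*4, -19) + x/69 = 402/((4*4)) + 31/69 = 402/16 + 31*(1/69) = 402*(1/16) + 31/69 = 201/8 + 31/69 = 14117/552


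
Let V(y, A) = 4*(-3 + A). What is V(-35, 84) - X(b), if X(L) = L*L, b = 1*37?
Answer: -1045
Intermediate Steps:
V(y, A) = -12 + 4*A
b = 37
X(L) = L²
V(-35, 84) - X(b) = (-12 + 4*84) - 1*37² = (-12 + 336) - 1*1369 = 324 - 1369 = -1045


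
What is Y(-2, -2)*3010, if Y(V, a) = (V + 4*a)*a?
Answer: 60200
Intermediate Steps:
Y(V, a) = a*(V + 4*a)
Y(-2, -2)*3010 = -2*(-2 + 4*(-2))*3010 = -2*(-2 - 8)*3010 = -2*(-10)*3010 = 20*3010 = 60200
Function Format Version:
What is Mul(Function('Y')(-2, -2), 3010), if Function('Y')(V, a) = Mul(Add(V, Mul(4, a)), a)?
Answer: 60200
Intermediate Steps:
Function('Y')(V, a) = Mul(a, Add(V, Mul(4, a)))
Mul(Function('Y')(-2, -2), 3010) = Mul(Mul(-2, Add(-2, Mul(4, -2))), 3010) = Mul(Mul(-2, Add(-2, -8)), 3010) = Mul(Mul(-2, -10), 3010) = Mul(20, 3010) = 60200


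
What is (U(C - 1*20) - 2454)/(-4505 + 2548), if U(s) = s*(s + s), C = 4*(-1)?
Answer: 1302/1957 ≈ 0.66530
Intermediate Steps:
C = -4
U(s) = 2*s² (U(s) = s*(2*s) = 2*s²)
(U(C - 1*20) - 2454)/(-4505 + 2548) = (2*(-4 - 1*20)² - 2454)/(-4505 + 2548) = (2*(-4 - 20)² - 2454)/(-1957) = (2*(-24)² - 2454)*(-1/1957) = (2*576 - 2454)*(-1/1957) = (1152 - 2454)*(-1/1957) = -1302*(-1/1957) = 1302/1957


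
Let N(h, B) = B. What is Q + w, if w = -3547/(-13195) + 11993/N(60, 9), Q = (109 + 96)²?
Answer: 5148958433/118755 ≈ 43358.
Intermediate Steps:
Q = 42025 (Q = 205² = 42025)
w = 158279558/118755 (w = -3547/(-13195) + 11993/9 = -3547*(-1/13195) + 11993*(⅑) = 3547/13195 + 11993/9 = 158279558/118755 ≈ 1332.8)
Q + w = 42025 + 158279558/118755 = 5148958433/118755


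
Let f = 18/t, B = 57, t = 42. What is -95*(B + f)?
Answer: -38190/7 ≈ -5455.7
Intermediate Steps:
f = 3/7 (f = 18/42 = 18*(1/42) = 3/7 ≈ 0.42857)
-95*(B + f) = -95*(57 + 3/7) = -95*402/7 = -38190/7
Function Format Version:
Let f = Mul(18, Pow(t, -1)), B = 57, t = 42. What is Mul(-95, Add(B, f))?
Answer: Rational(-38190, 7) ≈ -5455.7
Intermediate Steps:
f = Rational(3, 7) (f = Mul(18, Pow(42, -1)) = Mul(18, Rational(1, 42)) = Rational(3, 7) ≈ 0.42857)
Mul(-95, Add(B, f)) = Mul(-95, Add(57, Rational(3, 7))) = Mul(-95, Rational(402, 7)) = Rational(-38190, 7)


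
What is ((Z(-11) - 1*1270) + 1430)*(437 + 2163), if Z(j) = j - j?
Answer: 416000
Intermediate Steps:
Z(j) = 0
((Z(-11) - 1*1270) + 1430)*(437 + 2163) = ((0 - 1*1270) + 1430)*(437 + 2163) = ((0 - 1270) + 1430)*2600 = (-1270 + 1430)*2600 = 160*2600 = 416000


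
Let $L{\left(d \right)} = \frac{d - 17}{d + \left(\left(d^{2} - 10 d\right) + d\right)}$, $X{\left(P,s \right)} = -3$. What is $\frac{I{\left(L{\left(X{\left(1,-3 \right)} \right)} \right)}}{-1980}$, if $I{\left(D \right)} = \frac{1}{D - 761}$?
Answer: $\frac{1}{1507980} \approx 6.6314 \cdot 10^{-7}$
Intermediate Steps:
$L{\left(d \right)} = \frac{-17 + d}{d^{2} - 8 d}$ ($L{\left(d \right)} = \frac{-17 + d}{d + \left(d^{2} - 9 d\right)} = \frac{-17 + d}{d^{2} - 8 d}$)
$I{\left(D \right)} = \frac{1}{-761 + D}$
$\frac{I{\left(L{\left(X{\left(1,-3 \right)} \right)} \right)}}{-1980} = \frac{1}{\left(-761 + \frac{-17 - 3}{\left(-3\right) \left(-8 - 3\right)}\right) \left(-1980\right)} = \frac{1}{-761 - \frac{1}{3} \frac{1}{-11} \left(-20\right)} \left(- \frac{1}{1980}\right) = \frac{1}{-761 - \left(- \frac{1}{33}\right) \left(-20\right)} \left(- \frac{1}{1980}\right) = \frac{1}{-761 - \frac{20}{33}} \left(- \frac{1}{1980}\right) = \frac{1}{- \frac{25133}{33}} \left(- \frac{1}{1980}\right) = \left(- \frac{33}{25133}\right) \left(- \frac{1}{1980}\right) = \frac{1}{1507980}$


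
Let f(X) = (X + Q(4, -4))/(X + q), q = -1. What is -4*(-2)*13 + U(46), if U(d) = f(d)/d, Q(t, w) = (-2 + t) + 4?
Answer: 107666/1035 ≈ 104.03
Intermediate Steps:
Q(t, w) = 2 + t
f(X) = (6 + X)/(-1 + X) (f(X) = (X + (2 + 4))/(X - 1) = (X + 6)/(-1 + X) = (6 + X)/(-1 + X))
U(d) = (6 + d)/(d*(-1 + d)) (U(d) = ((6 + d)/(-1 + d))/d = (6 + d)/(d*(-1 + d)))
-4*(-2)*13 + U(46) = -4*(-2)*13 + (6 + 46)/(46*(-1 + 46)) = 8*13 + (1/46)*52/45 = 104 + (1/46)*(1/45)*52 = 104 + 26/1035 = 107666/1035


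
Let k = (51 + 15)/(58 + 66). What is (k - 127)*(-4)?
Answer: 15682/31 ≈ 505.87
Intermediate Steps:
k = 33/62 (k = 66/124 = 66*(1/124) = 33/62 ≈ 0.53226)
(k - 127)*(-4) = (33/62 - 127)*(-4) = -7841/62*(-4) = 15682/31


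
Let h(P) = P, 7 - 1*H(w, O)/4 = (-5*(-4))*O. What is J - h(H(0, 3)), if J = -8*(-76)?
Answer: 820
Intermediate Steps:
H(w, O) = 28 - 80*O (H(w, O) = 28 - 4*(-5*(-4))*O = 28 - 80*O)
J = 608
J - h(H(0, 3)) = 608 - (28 - 80*3) = 608 - (28 - 240) = 608 - 1*(-212) = 608 + 212 = 820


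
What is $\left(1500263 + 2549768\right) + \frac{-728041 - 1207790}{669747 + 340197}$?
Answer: $\frac{1363434190811}{336648} \approx 4.05 \cdot 10^{6}$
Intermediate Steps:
$\left(1500263 + 2549768\right) + \frac{-728041 - 1207790}{669747 + 340197} = 4050031 - \frac{1935831}{1009944} = 4050031 - \frac{645277}{336648} = \frac{1363434190811}{336648}$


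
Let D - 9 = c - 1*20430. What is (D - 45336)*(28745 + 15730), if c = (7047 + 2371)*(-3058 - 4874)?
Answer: -3325366085175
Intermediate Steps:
c = -74703576 (c = 9418*(-7932) = -74703576)
D = -74723997 (D = 9 + (-74703576 - 1*20430) = 9 + (-74703576 - 20430) = 9 - 74724006 = -74723997)
(D - 45336)*(28745 + 15730) = (-74723997 - 45336)*(28745 + 15730) = -74769333*44475 = -3325366085175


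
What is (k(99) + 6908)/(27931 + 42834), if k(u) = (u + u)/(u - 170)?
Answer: 98054/1004863 ≈ 0.097579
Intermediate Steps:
k(u) = 2*u/(-170 + u) (k(u) = (2*u)/(-170 + u) = 2*u/(-170 + u))
(k(99) + 6908)/(27931 + 42834) = (2*99/(-170 + 99) + 6908)/(27931 + 42834) = (2*99/(-71) + 6908)/70765 = (2*99*(-1/71) + 6908)*(1/70765) = (-198/71 + 6908)*(1/70765) = (490270/71)*(1/70765) = 98054/1004863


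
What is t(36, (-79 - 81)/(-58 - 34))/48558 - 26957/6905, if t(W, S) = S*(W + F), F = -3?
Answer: -5016229923/1285289795 ≈ -3.9028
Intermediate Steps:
t(W, S) = S*(-3 + W) (t(W, S) = S*(W - 3) = S*(-3 + W))
t(36, (-79 - 81)/(-58 - 34))/48558 - 26957/6905 = (((-79 - 81)/(-58 - 34))*(-3 + 36))/48558 - 26957/6905 = (-160/(-92)*33)*(1/48558) - 26957*1/6905 = (-160*(-1/92)*33)*(1/48558) - 26957/6905 = ((40/23)*33)*(1/48558) - 26957/6905 = (1320/23)*(1/48558) - 26957/6905 = 220/186139 - 26957/6905 = -5016229923/1285289795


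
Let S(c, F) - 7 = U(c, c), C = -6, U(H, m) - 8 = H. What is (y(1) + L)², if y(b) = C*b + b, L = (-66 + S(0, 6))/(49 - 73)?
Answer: 529/64 ≈ 8.2656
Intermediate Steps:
U(H, m) = 8 + H
S(c, F) = 15 + c (S(c, F) = 7 + (8 + c) = 15 + c)
L = 17/8 (L = (-66 + (15 + 0))/(49 - 73) = (-66 + 15)/(-24) = -51*(-1/24) = 17/8 ≈ 2.1250)
y(b) = -5*b (y(b) = -6*b + b = -5*b)
(y(1) + L)² = (-5*1 + 17/8)² = (-5 + 17/8)² = (-23/8)² = 529/64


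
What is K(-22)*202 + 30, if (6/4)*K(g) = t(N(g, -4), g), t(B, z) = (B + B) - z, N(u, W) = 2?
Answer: 10594/3 ≈ 3531.3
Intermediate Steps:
t(B, z) = -z + 2*B (t(B, z) = 2*B - z = -z + 2*B)
K(g) = 8/3 - 2*g/3 (K(g) = 2*(-g + 2*2)/3 = 2*(-g + 4)/3 = 2*(4 - g)/3 = 8/3 - 2*g/3)
K(-22)*202 + 30 = (8/3 - 2/3*(-22))*202 + 30 = (8/3 + 44/3)*202 + 30 = (52/3)*202 + 30 = 10504/3 + 30 = 10594/3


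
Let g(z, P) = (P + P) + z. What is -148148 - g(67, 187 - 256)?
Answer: -148077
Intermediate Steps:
g(z, P) = z + 2*P (g(z, P) = 2*P + z = z + 2*P)
-148148 - g(67, 187 - 256) = -148148 - (67 + 2*(187 - 256)) = -148148 - (67 + 2*(-69)) = -148148 - (67 - 138) = -148148 - 1*(-71) = -148148 + 71 = -148077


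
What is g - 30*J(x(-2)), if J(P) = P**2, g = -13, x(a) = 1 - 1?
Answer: -13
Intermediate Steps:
x(a) = 0
g - 30*J(x(-2)) = -13 - 30*0**2 = -13 - 30*0 = -13 + 0 = -13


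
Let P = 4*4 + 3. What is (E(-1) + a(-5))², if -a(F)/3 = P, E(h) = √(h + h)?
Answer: (57 - I*√2)² ≈ 3247.0 - 161.22*I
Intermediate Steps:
P = 19 (P = 16 + 3 = 19)
E(h) = √2*√h (E(h) = √(2*h) = √2*√h)
a(F) = -57 (a(F) = -3*19 = -57)
(E(-1) + a(-5))² = (√2*√(-1) - 57)² = (√2*I - 57)² = (I*√2 - 57)² = (-57 + I*√2)²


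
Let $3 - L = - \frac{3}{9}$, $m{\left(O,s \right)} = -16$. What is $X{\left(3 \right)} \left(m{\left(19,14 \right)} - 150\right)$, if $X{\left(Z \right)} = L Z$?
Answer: $-1660$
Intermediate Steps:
$L = \frac{10}{3}$ ($L = 3 - - \frac{3}{9} = 3 - \left(-3\right) \frac{1}{9} = 3 - - \frac{1}{3} = 3 + \frac{1}{3} = \frac{10}{3} \approx 3.3333$)
$X{\left(Z \right)} = \frac{10 Z}{3}$
$X{\left(3 \right)} \left(m{\left(19,14 \right)} - 150\right) = \frac{10}{3} \cdot 3 \left(-16 - 150\right) = 10 \left(-166\right) = -1660$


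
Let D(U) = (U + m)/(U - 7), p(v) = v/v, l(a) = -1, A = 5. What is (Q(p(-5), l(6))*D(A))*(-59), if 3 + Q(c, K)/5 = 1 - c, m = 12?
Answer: -15045/2 ≈ -7522.5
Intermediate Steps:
p(v) = 1
D(U) = (12 + U)/(-7 + U) (D(U) = (U + 12)/(U - 7) = (12 + U)/(-7 + U))
Q(c, K) = -10 - 5*c (Q(c, K) = -15 + 5*(1 - c) = -15 + (5 - 5*c) = -10 - 5*c)
(Q(p(-5), l(6))*D(A))*(-59) = ((-10 - 5*1)*((12 + 5)/(-7 + 5)))*(-59) = ((-10 - 5)*(17/(-2)))*(-59) = -(-15)*17/2*(-59) = -15*(-17/2)*(-59) = (255/2)*(-59) = -15045/2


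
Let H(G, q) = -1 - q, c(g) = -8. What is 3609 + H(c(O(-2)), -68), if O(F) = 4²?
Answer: 3676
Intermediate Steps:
O(F) = 16
3609 + H(c(O(-2)), -68) = 3609 + (-1 - 1*(-68)) = 3609 + (-1 + 68) = 3609 + 67 = 3676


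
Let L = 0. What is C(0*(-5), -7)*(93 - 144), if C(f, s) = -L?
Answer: 0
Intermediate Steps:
C(f, s) = 0 (C(f, s) = -1*0 = 0)
C(0*(-5), -7)*(93 - 144) = 0*(93 - 144) = 0*(-51) = 0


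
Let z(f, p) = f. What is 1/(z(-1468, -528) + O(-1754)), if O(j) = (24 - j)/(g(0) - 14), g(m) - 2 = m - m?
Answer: -6/9697 ≈ -0.00061875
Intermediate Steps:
g(m) = 2 (g(m) = 2 + (m - m) = 2 + 0 = 2)
O(j) = -2 + j/12 (O(j) = (24 - j)/(2 - 14) = (24 - j)/(-12) = -(24 - j)/12 = -2 + j/12)
1/(z(-1468, -528) + O(-1754)) = 1/(-1468 + (-2 + (1/12)*(-1754))) = 1/(-1468 + (-2 - 877/6)) = 1/(-1468 - 889/6) = 1/(-9697/6) = -6/9697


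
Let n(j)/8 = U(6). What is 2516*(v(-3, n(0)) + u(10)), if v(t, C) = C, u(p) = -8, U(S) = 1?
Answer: 0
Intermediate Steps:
n(j) = 8 (n(j) = 8*1 = 8)
2516*(v(-3, n(0)) + u(10)) = 2516*(8 - 8) = 2516*0 = 0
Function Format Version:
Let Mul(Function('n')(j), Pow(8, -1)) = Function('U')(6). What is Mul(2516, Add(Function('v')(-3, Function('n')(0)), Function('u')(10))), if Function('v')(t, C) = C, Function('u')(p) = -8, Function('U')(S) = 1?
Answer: 0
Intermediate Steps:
Function('n')(j) = 8 (Function('n')(j) = Mul(8, 1) = 8)
Mul(2516, Add(Function('v')(-3, Function('n')(0)), Function('u')(10))) = Mul(2516, Add(8, -8)) = Mul(2516, 0) = 0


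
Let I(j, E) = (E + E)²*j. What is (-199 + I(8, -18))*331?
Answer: 3365939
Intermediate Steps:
I(j, E) = 4*j*E² (I(j, E) = (2*E)²*j = (4*E²)*j = 4*j*E²)
(-199 + I(8, -18))*331 = (-199 + 4*8*(-18)²)*331 = (-199 + 4*8*324)*331 = (-199 + 10368)*331 = 10169*331 = 3365939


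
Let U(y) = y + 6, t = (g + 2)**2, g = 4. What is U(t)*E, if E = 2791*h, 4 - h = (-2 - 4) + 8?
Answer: 234444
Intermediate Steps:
t = 36 (t = (4 + 2)**2 = 6**2 = 36)
h = 2 (h = 4 - ((-2 - 4) + 8) = 4 - (-6 + 8) = 4 - 1*2 = 4 - 2 = 2)
U(y) = 6 + y
E = 5582 (E = 2791*2 = 5582)
U(t)*E = (6 + 36)*5582 = 42*5582 = 234444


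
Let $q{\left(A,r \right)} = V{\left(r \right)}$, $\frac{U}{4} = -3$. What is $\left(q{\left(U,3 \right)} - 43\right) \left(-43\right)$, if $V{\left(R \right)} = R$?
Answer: $1720$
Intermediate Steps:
$U = -12$ ($U = 4 \left(-3\right) = -12$)
$q{\left(A,r \right)} = r$
$\left(q{\left(U,3 \right)} - 43\right) \left(-43\right) = \left(3 - 43\right) \left(-43\right) = \left(-40\right) \left(-43\right) = 1720$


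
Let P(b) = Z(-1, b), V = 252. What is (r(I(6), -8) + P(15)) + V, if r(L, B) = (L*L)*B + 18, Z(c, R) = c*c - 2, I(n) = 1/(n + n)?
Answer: 4841/18 ≈ 268.94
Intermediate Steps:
I(n) = 1/(2*n)
Z(c, R) = -2 + c**2 (Z(c, R) = c**2 - 2 = -2 + c**2)
r(L, B) = 18 + B*L**2 (r(L, B) = L**2*B + 18 = B*L**2 + 18 = 18 + B*L**2)
P(b) = -1 (P(b) = -2 + (-1)**2 = -2 + 1 = -1)
(r(I(6), -8) + P(15)) + V = ((18 - 8*((1/2)/6)**2) - 1) + 252 = ((18 - 8*((1/2)*(1/6))**2) - 1) + 252 = ((18 - 8*(1/12)**2) - 1) + 252 = ((18 - 8*1/144) - 1) + 252 = ((18 - 1/18) - 1) + 252 = (323/18 - 1) + 252 = 305/18 + 252 = 4841/18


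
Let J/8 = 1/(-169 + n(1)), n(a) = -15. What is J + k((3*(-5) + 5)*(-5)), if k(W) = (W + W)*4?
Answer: 9199/23 ≈ 399.96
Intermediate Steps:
k(W) = 8*W (k(W) = (2*W)*4 = 8*W)
J = -1/23 (J = 8/(-169 - 15) = 8/(-184) = 8*(-1/184) = -1/23 ≈ -0.043478)
J + k((3*(-5) + 5)*(-5)) = -1/23 + 8*((3*(-5) + 5)*(-5)) = -1/23 + 8*((-15 + 5)*(-5)) = -1/23 + 8*(-10*(-5)) = -1/23 + 8*50 = -1/23 + 400 = 9199/23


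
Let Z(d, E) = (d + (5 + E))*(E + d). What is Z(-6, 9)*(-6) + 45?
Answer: -99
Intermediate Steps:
Z(d, E) = (E + d)*(5 + E + d) (Z(d, E) = (5 + E + d)*(E + d) = (E + d)*(5 + E + d))
Z(-6, 9)*(-6) + 45 = (9² + (-6)² + 5*9 + 5*(-6) + 2*9*(-6))*(-6) + 45 = (81 + 36 + 45 - 30 - 108)*(-6) + 45 = 24*(-6) + 45 = -144 + 45 = -99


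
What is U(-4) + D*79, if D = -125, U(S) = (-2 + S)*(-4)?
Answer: -9851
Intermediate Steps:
U(S) = 8 - 4*S
U(-4) + D*79 = (8 - 4*(-4)) - 125*79 = (8 + 16) - 9875 = 24 - 9875 = -9851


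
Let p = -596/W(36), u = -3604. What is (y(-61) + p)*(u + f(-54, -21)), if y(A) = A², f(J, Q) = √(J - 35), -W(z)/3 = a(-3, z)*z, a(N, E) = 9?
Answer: -3259284608/243 + 904352*I*√89/243 ≈ -1.3413e+7 + 35110.0*I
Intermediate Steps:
W(z) = -27*z
f(J, Q) = √(-35 + J)
p = 149/243 (p = -596/((-27*36)) = -596/(-972) = -596*(-1/972) = 149/243 ≈ 0.61317)
(y(-61) + p)*(u + f(-54, -21)) = ((-61)² + 149/243)*(-3604 + √(-35 - 54)) = (3721 + 149/243)*(-3604 + √(-89)) = 904352*(-3604 + I*√89)/243 = -3259284608/243 + 904352*I*√89/243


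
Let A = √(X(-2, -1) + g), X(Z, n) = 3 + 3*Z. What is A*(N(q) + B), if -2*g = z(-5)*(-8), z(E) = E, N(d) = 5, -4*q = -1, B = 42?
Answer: 47*I*√23 ≈ 225.4*I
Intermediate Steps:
q = ¼ (q = -¼*(-1) = ¼ ≈ 0.25000)
g = -20 (g = -(-5)*(-8)/2 = -½*40 = -20)
A = I*√23 (A = √((3 + 3*(-2)) - 20) = √((3 - 6) - 20) = √(-3 - 20) = √(-23) = I*√23 ≈ 4.7958*I)
A*(N(q) + B) = (I*√23)*(5 + 42) = (I*√23)*47 = 47*I*√23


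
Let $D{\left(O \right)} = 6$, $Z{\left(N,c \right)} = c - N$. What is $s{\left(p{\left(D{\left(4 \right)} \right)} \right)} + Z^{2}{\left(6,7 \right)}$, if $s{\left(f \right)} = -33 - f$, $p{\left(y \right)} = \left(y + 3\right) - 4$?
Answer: $-37$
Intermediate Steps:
$p{\left(y \right)} = -1 + y$ ($p{\left(y \right)} = \left(3 + y\right) - 4 = -1 + y$)
$s{\left(p{\left(D{\left(4 \right)} \right)} \right)} + Z^{2}{\left(6,7 \right)} = \left(-33 - \left(-1 + 6\right)\right) + \left(7 - 6\right)^{2} = \left(-33 - 5\right) + \left(7 - 6\right)^{2} = \left(-33 - 5\right) + 1^{2} = -38 + 1 = -37$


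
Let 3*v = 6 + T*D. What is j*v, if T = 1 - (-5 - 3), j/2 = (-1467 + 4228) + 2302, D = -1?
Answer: -10126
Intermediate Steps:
j = 10126 (j = 2*((-1467 + 4228) + 2302) = 2*(2761 + 2302) = 2*5063 = 10126)
T = 9 (T = 1 - 1*(-8) = 1 + 8 = 9)
v = -1 (v = (6 + 9*(-1))/3 = (6 - 9)/3 = (⅓)*(-3) = -1)
j*v = 10126*(-1) = -10126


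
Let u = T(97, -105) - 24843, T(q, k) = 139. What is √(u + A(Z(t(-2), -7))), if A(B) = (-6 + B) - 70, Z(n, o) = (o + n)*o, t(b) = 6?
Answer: I*√24773 ≈ 157.39*I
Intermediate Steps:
Z(n, o) = o*(n + o) (Z(n, o) = (n + o)*o = o*(n + o))
u = -24704 (u = 139 - 24843 = -24704)
A(B) = -76 + B
√(u + A(Z(t(-2), -7))) = √(-24704 + (-76 - 7*(6 - 7))) = √(-24704 + (-76 - 7*(-1))) = √(-24704 + (-76 + 7)) = √(-24704 - 69) = √(-24773) = I*√24773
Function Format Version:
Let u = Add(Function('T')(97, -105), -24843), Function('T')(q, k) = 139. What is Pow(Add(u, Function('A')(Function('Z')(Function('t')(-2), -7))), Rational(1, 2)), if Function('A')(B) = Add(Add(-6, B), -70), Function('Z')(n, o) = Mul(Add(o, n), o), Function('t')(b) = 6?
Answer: Mul(I, Pow(24773, Rational(1, 2))) ≈ Mul(157.39, I)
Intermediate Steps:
Function('Z')(n, o) = Mul(o, Add(n, o)) (Function('Z')(n, o) = Mul(Add(n, o), o) = Mul(o, Add(n, o)))
u = -24704 (u = Add(139, -24843) = -24704)
Function('A')(B) = Add(-76, B)
Pow(Add(u, Function('A')(Function('Z')(Function('t')(-2), -7))), Rational(1, 2)) = Pow(Add(-24704, Add(-76, Mul(-7, Add(6, -7)))), Rational(1, 2)) = Pow(Add(-24704, Add(-76, Mul(-7, -1))), Rational(1, 2)) = Pow(Add(-24704, Add(-76, 7)), Rational(1, 2)) = Pow(Add(-24704, -69), Rational(1, 2)) = Pow(-24773, Rational(1, 2)) = Mul(I, Pow(24773, Rational(1, 2)))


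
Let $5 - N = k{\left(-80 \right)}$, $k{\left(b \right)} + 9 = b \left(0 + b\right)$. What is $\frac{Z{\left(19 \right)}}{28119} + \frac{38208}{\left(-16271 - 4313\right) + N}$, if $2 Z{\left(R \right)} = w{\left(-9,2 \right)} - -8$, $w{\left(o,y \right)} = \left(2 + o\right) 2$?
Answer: $- \frac{59691759}{42131635} \approx -1.4168$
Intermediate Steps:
$w{\left(o,y \right)} = 4 + 2 o$
$k{\left(b \right)} = -9 + b^{2}$ ($k{\left(b \right)} = -9 + b \left(0 + b\right) = -9 + b b = -9 + b^{2}$)
$N = -6386$ ($N = 5 - \left(-9 + \left(-80\right)^{2}\right) = 5 - \left(-9 + 6400\right) = 5 - 6391 = -6386$)
$Z{\left(R \right)} = -3$ ($Z{\left(R \right)} = \frac{\left(4 + 2 \left(-9\right)\right) - -8}{2} = \frac{\left(4 - 18\right) + 8}{2} = \frac{-14 + 8}{2} = \frac{1}{2} \left(-6\right) = -3$)
$\frac{Z{\left(19 \right)}}{28119} + \frac{38208}{\left(-16271 - 4313\right) + N} = - \frac{3}{28119} + \frac{38208}{\left(-16271 - 4313\right) - 6386} = \left(-3\right) \frac{1}{28119} + \frac{38208}{-20584 - 6386} = - \frac{1}{9373} + \frac{38208}{-26970} = - \frac{1}{9373} + 38208 \left(- \frac{1}{26970}\right) = - \frac{1}{9373} - \frac{6368}{4495} = - \frac{59691759}{42131635}$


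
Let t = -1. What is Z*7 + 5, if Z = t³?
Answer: -2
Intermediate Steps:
Z = -1 (Z = (-1)³ = -1)
Z*7 + 5 = -1*7 + 5 = -7 + 5 = -2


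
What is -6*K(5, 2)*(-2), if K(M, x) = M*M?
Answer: 300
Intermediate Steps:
K(M, x) = M**2
-6*K(5, 2)*(-2) = -6*5**2*(-2) = -6*25*(-2) = -150*(-2) = 300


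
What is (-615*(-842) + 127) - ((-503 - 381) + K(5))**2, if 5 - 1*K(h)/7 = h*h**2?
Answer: -2454219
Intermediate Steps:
K(h) = 35 - 7*h**3 (K(h) = 35 - 7*h*h**2 = 35 - 7*h**3)
(-615*(-842) + 127) - ((-503 - 381) + K(5))**2 = (-615*(-842) + 127) - ((-503 - 381) + (35 - 7*5**3))**2 = (517830 + 127) - (-884 + (35 - 7*125))**2 = 517957 - (-884 + (35 - 875))**2 = 517957 - (-884 - 840)**2 = 517957 - 1*(-1724)**2 = 517957 - 1*2972176 = 517957 - 2972176 = -2454219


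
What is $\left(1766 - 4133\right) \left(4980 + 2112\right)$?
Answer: $-16786764$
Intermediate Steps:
$\left(1766 - 4133\right) \left(4980 + 2112\right) = \left(1766 - 4133\right) 7092 = \left(-2367\right) 7092 = -16786764$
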